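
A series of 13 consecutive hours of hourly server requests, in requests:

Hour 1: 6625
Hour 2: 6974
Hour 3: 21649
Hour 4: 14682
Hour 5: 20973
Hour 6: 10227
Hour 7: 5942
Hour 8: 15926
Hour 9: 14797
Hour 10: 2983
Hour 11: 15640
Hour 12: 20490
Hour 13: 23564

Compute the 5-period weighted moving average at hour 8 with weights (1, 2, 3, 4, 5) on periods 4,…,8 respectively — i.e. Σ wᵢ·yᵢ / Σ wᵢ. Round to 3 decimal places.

12713.800

Weighted sum: 1·14682 + 2·20973 + 3·10227 + 4·5942 + 5·15926 = 14682 + 41946 + 30681 + 23768 + 79630 = 190707
Weight total: 1 + 2 + 3 + 4 + 5 = 15
WMA = 190707 / 15 = 12713.800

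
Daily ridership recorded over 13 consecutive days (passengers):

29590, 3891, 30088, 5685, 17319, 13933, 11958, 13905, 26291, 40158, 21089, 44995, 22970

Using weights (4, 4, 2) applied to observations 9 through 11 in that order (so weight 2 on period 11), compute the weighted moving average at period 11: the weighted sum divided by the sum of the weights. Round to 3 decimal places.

30797.400

Weighted sum: 4·26291 + 4·40158 + 2·21089 = 105164 + 160632 + 42178 = 307974
Weight total: 4 + 4 + 2 = 10
WMA = 307974 / 10 = 30797.400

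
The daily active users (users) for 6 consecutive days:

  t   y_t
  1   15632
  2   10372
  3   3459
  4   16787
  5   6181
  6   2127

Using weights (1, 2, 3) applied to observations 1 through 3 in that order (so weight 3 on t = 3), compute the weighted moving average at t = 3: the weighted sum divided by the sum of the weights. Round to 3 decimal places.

7792.167

Weighted sum: 1·15632 + 2·10372 + 3·3459 = 15632 + 20744 + 10377 = 46753
Weight total: 1 + 2 + 3 = 6
WMA = 46753 / 6 = 7792.167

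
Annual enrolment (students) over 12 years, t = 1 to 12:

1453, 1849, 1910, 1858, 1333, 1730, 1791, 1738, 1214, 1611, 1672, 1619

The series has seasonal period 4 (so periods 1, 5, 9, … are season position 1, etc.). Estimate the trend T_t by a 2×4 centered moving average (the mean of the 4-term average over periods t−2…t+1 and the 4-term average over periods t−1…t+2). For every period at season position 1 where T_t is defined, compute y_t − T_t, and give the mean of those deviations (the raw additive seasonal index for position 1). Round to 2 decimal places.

-359.75

Season position 1 occurs at t = 5, 9 (where T_t is defined).
t=5: T_5 = 1692.8750; y_5 − T_5 = 1333 − 1692.8750 = -359.8750
t=9: T_9 = 1573.6250; y_9 − T_9 = 1214 − 1573.6250 = -359.6250
Mean deviation: (-359.8750 + -359.6250) / 2 = -359.75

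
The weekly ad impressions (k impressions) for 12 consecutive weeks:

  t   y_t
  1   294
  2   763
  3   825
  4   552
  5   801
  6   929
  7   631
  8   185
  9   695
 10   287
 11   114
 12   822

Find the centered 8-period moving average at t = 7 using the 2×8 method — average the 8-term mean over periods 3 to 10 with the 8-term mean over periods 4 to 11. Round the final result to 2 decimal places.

568.69

Sum over 3–10: 825 + 552 + 801 + 929 + 631 + 185 + 695 + 287 = 4905
Sum over 4–11: 552 + 801 + 929 + 631 + 185 + 695 + 287 + 114 = 4194
CMA at t=7 = (4905 + 4194) / (2·8) = 9099 / 16 = 568.69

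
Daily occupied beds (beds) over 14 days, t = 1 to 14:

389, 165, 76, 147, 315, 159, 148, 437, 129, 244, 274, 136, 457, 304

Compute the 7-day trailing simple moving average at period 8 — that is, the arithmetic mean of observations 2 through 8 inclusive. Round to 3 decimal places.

206.714

Sum of periods 2–8: 165 + 76 + 147 + 315 + 159 + 148 + 437 = 1447
Divide by 7: 1447 / 7 = 206.714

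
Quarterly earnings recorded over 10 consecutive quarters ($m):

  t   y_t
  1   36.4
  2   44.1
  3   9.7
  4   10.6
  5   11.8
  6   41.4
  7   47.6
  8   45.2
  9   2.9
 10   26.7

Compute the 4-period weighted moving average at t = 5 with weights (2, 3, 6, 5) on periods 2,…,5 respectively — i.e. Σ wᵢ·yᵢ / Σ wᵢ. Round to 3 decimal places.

14.994

Weighted sum: 2·44.1 + 3·9.7 + 6·10.6 + 5·11.8 = 88.2 + 29.1 + 63.6 + 59.0 = 239.9
Weight total: 2 + 3 + 6 + 5 = 16
WMA = 239.9 / 16 = 14.994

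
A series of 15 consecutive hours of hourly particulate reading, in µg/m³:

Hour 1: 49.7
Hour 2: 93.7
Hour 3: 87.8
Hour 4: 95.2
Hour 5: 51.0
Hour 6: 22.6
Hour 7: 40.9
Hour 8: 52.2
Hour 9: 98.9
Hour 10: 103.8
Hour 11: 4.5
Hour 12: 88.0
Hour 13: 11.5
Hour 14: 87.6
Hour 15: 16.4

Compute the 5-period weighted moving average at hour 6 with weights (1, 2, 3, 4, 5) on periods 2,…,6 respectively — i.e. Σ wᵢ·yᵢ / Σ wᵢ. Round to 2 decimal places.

58.13

Weighted sum: 1·93.7 + 2·87.8 + 3·95.2 + 4·51.0 + 5·22.6 = 93.7 + 175.6 + 285.6 + 204.0 + 113.0 = 871.9
Weight total: 1 + 2 + 3 + 4 + 5 = 15
WMA = 871.9 / 15 = 58.13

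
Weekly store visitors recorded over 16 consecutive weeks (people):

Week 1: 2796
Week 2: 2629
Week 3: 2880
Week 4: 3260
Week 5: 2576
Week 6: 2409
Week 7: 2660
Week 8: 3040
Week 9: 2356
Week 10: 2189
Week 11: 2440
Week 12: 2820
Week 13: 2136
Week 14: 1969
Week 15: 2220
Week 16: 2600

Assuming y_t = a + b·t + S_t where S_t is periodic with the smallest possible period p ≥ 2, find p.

4

First differences y_{t+1} − y_t: -167, 251, 380, -684, -167, 251, 380, -684, -167, 251, …
The difference pattern repeats every 4 terms and not for any smaller step, so p = 4.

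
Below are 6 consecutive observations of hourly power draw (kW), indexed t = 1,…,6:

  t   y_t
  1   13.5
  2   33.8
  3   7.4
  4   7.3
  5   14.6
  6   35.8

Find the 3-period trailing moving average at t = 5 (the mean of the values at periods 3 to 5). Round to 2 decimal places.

Sum of periods 3–5: 7.4 + 7.3 + 14.6 = 29.3
Divide by 3: 29.3 / 3 = 9.77

9.77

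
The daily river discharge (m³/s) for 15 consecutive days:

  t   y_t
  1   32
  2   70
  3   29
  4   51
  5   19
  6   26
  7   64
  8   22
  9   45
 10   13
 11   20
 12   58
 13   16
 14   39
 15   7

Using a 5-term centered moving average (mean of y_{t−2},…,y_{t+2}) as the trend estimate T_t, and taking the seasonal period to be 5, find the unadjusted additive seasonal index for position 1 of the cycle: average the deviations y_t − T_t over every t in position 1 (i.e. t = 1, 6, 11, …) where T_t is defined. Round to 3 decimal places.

Season position 1 occurs at t = 6, 11 (where T_t is defined).
t=6: T_6 = 36.40000; y_6 − T_6 = 26 − 36.40000 = -10.40000
t=11: T_11 = 30.40000; y_11 − T_11 = 20 − 30.40000 = -10.40000
Mean deviation: (-10.40000 + -10.40000) / 2 = -10.400

-10.400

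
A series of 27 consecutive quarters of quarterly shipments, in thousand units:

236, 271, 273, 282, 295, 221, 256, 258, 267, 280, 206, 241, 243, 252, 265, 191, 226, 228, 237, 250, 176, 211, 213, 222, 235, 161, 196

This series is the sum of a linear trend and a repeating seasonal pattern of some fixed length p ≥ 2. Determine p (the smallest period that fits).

First differences y_{t+1} − y_t: 35, 2, 9, 13, -74, 35, 2, 9, 13, -74, 35, 2, …
The difference pattern repeats every 5 terms and not for any smaller step, so p = 5.

5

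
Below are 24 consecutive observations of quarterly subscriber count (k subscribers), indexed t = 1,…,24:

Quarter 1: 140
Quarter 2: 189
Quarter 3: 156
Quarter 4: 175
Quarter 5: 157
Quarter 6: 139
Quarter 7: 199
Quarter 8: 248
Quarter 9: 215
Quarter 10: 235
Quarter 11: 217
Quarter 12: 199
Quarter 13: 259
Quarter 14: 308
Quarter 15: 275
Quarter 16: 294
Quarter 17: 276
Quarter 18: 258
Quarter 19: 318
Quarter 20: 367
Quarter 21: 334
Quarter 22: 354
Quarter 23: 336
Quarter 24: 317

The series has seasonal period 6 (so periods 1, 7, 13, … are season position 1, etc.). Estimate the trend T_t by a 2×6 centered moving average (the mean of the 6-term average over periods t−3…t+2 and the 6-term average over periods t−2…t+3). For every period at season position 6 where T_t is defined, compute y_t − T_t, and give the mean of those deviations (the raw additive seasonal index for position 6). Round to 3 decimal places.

Season position 6 occurs at t = 6, 12, 18 (where T_t is defined).
t=6: T_6 = 183.91667; y_6 − T_6 = 139 − 183.91667 = -44.91667
t=12: T_12 = 243.83333; y_12 − T_12 = 199 − 243.83333 = -44.83333
t=18: T_18 = 302.91667; y_18 − T_18 = 258 − 302.91667 = -44.91667
Mean deviation: (-44.91667 + -44.83333 + -44.91667) / 3 = -44.889

-44.889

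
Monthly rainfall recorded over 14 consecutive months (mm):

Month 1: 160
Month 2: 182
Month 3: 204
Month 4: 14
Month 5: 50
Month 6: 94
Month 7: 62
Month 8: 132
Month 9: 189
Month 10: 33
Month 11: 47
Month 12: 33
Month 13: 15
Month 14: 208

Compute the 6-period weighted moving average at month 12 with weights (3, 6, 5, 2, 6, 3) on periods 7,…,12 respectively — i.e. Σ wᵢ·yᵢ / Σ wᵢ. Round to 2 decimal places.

Weighted sum: 3·62 + 6·132 + 5·189 + 2·33 + 6·47 + 3·33 = 186 + 792 + 945 + 66 + 282 + 99 = 2370
Weight total: 3 + 6 + 5 + 2 + 6 + 3 = 25
WMA = 2370 / 25 = 94.80

94.80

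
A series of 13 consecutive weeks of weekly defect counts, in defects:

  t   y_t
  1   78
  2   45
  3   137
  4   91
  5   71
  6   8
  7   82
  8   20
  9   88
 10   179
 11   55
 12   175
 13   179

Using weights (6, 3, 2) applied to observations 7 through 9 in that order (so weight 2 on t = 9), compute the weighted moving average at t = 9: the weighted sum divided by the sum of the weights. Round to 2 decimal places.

66.18

Weighted sum: 6·82 + 3·20 + 2·88 = 492 + 60 + 176 = 728
Weight total: 6 + 3 + 2 = 11
WMA = 728 / 11 = 66.18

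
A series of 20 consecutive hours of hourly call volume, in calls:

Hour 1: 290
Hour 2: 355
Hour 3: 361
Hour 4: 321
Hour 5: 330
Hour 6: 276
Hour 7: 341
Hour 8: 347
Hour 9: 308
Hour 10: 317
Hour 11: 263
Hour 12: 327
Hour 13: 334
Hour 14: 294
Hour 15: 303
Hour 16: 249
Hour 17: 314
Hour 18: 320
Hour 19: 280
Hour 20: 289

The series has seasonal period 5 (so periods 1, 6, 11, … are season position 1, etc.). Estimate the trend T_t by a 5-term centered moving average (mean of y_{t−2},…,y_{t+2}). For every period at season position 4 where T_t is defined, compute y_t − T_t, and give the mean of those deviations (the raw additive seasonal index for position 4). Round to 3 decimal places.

Season position 4 occurs at t = 4, 9, 14 (where T_t is defined).
t=4: T_4 = 328.60000; y_4 − T_4 = 321 − 328.60000 = -7.60000
t=9: T_9 = 315.20000; y_9 − T_9 = 308 − 315.20000 = -7.20000
t=14: T_14 = 301.40000; y_14 − T_14 = 294 − 301.40000 = -7.40000
Mean deviation: (-7.60000 + -7.20000 + -7.40000) / 3 = -7.400

-7.400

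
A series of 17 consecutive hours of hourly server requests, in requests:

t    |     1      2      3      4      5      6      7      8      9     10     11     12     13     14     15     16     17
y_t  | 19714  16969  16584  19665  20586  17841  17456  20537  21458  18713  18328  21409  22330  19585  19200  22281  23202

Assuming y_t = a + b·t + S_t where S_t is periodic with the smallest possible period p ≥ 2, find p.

4

First differences y_{t+1} − y_t: -2745, -385, 3081, 921, -2745, -385, 3081, 921, -2745, -385, …
The difference pattern repeats every 4 terms and not for any smaller step, so p = 4.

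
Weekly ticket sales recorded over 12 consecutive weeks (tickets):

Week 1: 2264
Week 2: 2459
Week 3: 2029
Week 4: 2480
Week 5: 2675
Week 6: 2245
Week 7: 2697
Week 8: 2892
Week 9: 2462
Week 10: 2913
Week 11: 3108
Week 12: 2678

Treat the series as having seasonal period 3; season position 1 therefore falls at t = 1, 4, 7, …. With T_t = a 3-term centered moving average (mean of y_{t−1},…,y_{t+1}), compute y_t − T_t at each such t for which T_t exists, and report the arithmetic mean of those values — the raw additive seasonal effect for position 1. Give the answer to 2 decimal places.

85.44

Season position 1 occurs at t = 4, 7, 10 (where T_t is defined).
t=4: T_4 = 2394.6667; y_4 − T_4 = 2480 − 2394.6667 = 85.3333
t=7: T_7 = 2611.3333; y_7 − T_7 = 2697 − 2611.3333 = 85.6667
t=10: T_10 = 2827.6667; y_10 − T_10 = 2913 − 2827.6667 = 85.3333
Mean deviation: (85.3333 + 85.6667 + 85.3333) / 3 = 85.44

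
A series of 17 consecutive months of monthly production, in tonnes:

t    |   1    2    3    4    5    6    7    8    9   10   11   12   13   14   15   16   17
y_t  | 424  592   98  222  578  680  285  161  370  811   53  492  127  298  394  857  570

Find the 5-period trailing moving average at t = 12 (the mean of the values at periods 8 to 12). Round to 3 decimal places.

377.400

Sum of periods 8–12: 161 + 370 + 811 + 53 + 492 = 1887
Divide by 5: 1887 / 5 = 377.400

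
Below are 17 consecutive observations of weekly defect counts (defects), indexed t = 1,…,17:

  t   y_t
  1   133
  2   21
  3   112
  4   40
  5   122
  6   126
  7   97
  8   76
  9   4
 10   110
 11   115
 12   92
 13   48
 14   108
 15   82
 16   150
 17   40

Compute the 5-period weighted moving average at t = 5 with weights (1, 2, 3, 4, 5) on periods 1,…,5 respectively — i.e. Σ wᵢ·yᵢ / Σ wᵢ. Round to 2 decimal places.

85.40

Weighted sum: 1·133 + 2·21 + 3·112 + 4·40 + 5·122 = 133 + 42 + 336 + 160 + 610 = 1281
Weight total: 1 + 2 + 3 + 4 + 5 = 15
WMA = 1281 / 15 = 85.40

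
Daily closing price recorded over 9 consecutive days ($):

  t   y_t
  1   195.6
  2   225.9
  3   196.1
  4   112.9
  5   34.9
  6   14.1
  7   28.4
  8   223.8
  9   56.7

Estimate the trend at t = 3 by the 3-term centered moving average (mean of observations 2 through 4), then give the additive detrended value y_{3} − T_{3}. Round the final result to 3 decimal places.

17.800

Trend T_3 = (225.9 + 196.1 + 112.9) / 3 = 534.9/3 = 178.30000
Detrended value: 196.1 − 178.30000 = 17.800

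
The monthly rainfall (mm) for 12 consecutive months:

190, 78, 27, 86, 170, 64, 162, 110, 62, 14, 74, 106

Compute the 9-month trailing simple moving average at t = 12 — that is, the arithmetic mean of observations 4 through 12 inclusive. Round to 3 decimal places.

94.222

Sum of periods 4–12: 86 + 170 + 64 + 162 + 110 + 62 + 14 + 74 + 106 = 848
Divide by 9: 848 / 9 = 94.222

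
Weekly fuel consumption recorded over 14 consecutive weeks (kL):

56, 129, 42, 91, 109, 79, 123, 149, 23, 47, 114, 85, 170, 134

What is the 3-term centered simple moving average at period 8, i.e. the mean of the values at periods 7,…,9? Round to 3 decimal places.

98.333

Sum of periods 7–9: 123 + 149 + 23 = 295
Divide by 3: 295 / 3 = 98.333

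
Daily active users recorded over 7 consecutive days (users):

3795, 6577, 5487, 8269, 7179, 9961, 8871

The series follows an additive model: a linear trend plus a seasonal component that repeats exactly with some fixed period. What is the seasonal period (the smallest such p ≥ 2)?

First differences y_{t+1} − y_t: 2782, -1090, 2782, -1090, 2782, -1090, …
The difference pattern repeats every 2 terms and not for any smaller step, so p = 2.

2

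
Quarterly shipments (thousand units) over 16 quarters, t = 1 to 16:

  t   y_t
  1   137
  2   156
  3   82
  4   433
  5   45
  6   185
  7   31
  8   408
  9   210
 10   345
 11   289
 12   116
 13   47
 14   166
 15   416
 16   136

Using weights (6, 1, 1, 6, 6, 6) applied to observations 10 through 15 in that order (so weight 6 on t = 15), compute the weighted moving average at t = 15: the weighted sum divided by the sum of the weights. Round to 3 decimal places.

240.346

Weighted sum: 6·345 + 1·289 + 1·116 + 6·47 + 6·166 + 6·416 = 2070 + 289 + 116 + 282 + 996 + 2496 = 6249
Weight total: 6 + 1 + 1 + 6 + 6 + 6 = 26
WMA = 6249 / 26 = 240.346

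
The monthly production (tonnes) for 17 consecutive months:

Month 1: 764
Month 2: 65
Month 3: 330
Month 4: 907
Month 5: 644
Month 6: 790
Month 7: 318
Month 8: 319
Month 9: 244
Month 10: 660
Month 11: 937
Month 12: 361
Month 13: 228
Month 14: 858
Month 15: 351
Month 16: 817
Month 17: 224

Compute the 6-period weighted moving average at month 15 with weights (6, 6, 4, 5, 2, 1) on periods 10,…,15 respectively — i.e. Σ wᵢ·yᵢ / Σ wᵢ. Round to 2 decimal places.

593.04

Weighted sum: 6·660 + 6·937 + 4·361 + 5·228 + 2·858 + 1·351 = 3960 + 5622 + 1444 + 1140 + 1716 + 351 = 14233
Weight total: 6 + 6 + 4 + 5 + 2 + 1 = 24
WMA = 14233 / 24 = 593.04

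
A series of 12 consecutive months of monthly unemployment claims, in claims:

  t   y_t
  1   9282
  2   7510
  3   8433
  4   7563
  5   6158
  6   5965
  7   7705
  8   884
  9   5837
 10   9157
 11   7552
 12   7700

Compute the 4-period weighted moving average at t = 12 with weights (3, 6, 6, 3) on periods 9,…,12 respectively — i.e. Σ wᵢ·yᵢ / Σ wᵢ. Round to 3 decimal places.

Weighted sum: 3·5837 + 6·9157 + 6·7552 + 3·7700 = 17511 + 54942 + 45312 + 23100 = 140865
Weight total: 3 + 6 + 6 + 3 = 18
WMA = 140865 / 18 = 7825.833

7825.833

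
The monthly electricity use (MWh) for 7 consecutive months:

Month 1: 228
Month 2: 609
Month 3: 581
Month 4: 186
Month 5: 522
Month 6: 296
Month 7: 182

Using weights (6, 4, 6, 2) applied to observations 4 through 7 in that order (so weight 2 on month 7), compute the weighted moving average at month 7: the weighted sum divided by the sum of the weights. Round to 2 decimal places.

Weighted sum: 6·186 + 4·522 + 6·296 + 2·182 = 1116 + 2088 + 1776 + 364 = 5344
Weight total: 6 + 4 + 6 + 2 = 18
WMA = 5344 / 18 = 296.89

296.89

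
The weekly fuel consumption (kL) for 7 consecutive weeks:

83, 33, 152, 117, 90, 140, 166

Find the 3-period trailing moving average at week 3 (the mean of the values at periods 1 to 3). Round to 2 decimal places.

89.33

Sum of periods 1–3: 83 + 33 + 152 = 268
Divide by 3: 268 / 3 = 89.33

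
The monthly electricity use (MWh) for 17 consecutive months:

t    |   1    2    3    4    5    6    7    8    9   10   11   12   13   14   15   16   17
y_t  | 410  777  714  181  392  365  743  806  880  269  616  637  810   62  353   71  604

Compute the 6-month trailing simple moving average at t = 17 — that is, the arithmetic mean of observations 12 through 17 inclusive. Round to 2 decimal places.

Sum of periods 12–17: 637 + 810 + 62 + 353 + 71 + 604 = 2537
Divide by 6: 2537 / 6 = 422.83

422.83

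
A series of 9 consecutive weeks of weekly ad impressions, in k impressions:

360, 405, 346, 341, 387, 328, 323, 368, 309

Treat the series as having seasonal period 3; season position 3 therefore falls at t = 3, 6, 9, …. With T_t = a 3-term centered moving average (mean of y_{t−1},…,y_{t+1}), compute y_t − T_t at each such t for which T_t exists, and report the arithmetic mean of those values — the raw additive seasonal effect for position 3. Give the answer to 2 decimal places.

-18.00

Season position 3 occurs at t = 3, 6 (where T_t is defined).
t=3: T_3 = 364.0000; y_3 − T_3 = 346 − 364.0000 = -18.0000
t=6: T_6 = 346.0000; y_6 − T_6 = 328 − 346.0000 = -18.0000
Mean deviation: (-18.0000 + -18.0000) / 2 = -18.00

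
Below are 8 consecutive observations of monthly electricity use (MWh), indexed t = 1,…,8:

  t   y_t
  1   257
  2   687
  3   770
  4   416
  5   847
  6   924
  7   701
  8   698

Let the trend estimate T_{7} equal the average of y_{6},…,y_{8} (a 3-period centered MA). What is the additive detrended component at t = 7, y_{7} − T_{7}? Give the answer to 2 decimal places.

Trend T_7 = (924 + 701 + 698) / 3 = 2323/3 = 774.3333
Detrended value: 701 − 774.3333 = -73.33

-73.33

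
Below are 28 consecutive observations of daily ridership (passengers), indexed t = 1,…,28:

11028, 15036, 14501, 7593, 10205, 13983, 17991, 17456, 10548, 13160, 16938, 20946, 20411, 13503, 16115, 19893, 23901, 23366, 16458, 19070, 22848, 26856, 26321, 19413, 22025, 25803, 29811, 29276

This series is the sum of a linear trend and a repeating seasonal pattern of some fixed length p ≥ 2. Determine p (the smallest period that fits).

5

First differences y_{t+1} − y_t: 4008, -535, -6908, 2612, 3778, 4008, -535, -6908, 2612, 3778, 4008, -535, …
The difference pattern repeats every 5 terms and not for any smaller step, so p = 5.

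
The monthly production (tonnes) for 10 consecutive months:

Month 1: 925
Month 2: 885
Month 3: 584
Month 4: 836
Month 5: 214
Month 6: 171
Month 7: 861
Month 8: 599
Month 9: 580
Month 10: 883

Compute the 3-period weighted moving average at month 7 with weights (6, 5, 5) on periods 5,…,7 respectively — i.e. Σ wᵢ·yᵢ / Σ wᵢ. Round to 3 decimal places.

Weighted sum: 6·214 + 5·171 + 5·861 = 1284 + 855 + 4305 = 6444
Weight total: 6 + 5 + 5 = 16
WMA = 6444 / 16 = 402.750

402.750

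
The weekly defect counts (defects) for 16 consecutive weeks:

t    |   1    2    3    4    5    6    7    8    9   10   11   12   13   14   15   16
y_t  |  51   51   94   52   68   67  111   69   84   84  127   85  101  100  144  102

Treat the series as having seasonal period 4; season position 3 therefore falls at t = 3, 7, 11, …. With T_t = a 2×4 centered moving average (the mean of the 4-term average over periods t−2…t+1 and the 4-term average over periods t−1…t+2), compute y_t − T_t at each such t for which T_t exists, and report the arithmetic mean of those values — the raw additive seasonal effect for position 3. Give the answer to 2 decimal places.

Season position 3 occurs at t = 3, 7, 11 (where T_t is defined).
t=3: T_3 = 64.1250; y_3 − T_3 = 94 − 64.1250 = 29.8750
t=7: T_7 = 80.7500; y_7 − T_7 = 111 − 80.7500 = 30.2500
t=11: T_11 = 97.1250; y_11 − T_11 = 127 − 97.1250 = 29.8750
Mean deviation: (29.8750 + 30.2500 + 29.8750) / 3 = 30.00

30.00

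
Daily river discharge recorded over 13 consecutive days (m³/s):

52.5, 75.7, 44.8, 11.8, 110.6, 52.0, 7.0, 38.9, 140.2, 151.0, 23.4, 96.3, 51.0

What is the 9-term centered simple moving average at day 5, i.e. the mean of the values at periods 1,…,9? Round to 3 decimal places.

59.278

Sum of periods 1–9: 52.5 + 75.7 + 44.8 + 11.8 + 110.6 + 52.0 + 7.0 + 38.9 + 140.2 = 533.5
Divide by 9: 533.5 / 9 = 59.278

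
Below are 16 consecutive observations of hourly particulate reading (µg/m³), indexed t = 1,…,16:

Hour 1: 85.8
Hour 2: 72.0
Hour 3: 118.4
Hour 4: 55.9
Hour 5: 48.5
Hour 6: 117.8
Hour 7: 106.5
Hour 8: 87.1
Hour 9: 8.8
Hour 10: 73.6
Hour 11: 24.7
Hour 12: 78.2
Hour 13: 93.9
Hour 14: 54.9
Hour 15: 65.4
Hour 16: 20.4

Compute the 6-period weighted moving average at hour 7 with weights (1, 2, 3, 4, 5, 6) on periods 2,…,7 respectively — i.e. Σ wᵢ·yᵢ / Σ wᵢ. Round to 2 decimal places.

90.40

Weighted sum: 1·72.0 + 2·118.4 + 3·55.9 + 4·48.5 + 5·117.8 + 6·106.5 = 72.0 + 236.8 + 167.7 + 194.0 + 589.0 + 639.0 = 1898.5
Weight total: 1 + 2 + 3 + 4 + 5 + 6 = 21
WMA = 1898.5 / 21 = 90.40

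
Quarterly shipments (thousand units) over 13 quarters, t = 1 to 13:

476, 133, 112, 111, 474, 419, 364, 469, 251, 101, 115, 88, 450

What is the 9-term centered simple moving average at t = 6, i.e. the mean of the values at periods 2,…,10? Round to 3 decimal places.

270.444

Sum of periods 2–10: 133 + 112 + 111 + 474 + 419 + 364 + 469 + 251 + 101 = 2434
Divide by 9: 2434 / 9 = 270.444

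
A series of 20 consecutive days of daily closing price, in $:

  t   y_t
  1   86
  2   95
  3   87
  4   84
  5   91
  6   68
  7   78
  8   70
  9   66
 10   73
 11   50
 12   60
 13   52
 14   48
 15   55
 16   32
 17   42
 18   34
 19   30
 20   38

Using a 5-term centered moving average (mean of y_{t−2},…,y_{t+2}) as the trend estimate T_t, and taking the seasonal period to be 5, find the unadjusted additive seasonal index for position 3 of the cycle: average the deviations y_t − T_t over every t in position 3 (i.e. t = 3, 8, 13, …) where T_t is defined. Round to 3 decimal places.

-1.200

Season position 3 occurs at t = 3, 8, 13, 18 (where T_t is defined).
t=3: T_3 = 88.60000; y_3 − T_3 = 87 − 88.60000 = -1.60000
t=8: T_8 = 71.00000; y_8 − T_8 = 70 − 71.00000 = -1.00000
t=13: T_13 = 53.00000; y_13 − T_13 = 52 − 53.00000 = -1.00000
t=18: T_18 = 35.20000; y_18 − T_18 = 34 − 35.20000 = -1.20000
Mean deviation: (-1.60000 + -1.00000 + -1.00000 + -1.20000) / 4 = -1.200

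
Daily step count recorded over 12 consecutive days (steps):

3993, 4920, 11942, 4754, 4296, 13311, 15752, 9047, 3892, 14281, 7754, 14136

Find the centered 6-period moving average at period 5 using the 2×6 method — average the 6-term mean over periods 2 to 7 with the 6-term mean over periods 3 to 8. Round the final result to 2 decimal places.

Sum over 2–7: 4920 + 11942 + 4754 + 4296 + 13311 + 15752 = 54975
Sum over 3–8: 11942 + 4754 + 4296 + 13311 + 15752 + 9047 = 59102
CMA at t=5 = (54975 + 59102) / (2·6) = 114077 / 12 = 9506.42

9506.42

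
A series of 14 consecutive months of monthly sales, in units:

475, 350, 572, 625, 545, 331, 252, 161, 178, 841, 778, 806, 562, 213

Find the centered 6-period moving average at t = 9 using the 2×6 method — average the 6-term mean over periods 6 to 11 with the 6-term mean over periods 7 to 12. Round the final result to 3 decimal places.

Sum over 6–11: 331 + 252 + 161 + 178 + 841 + 778 = 2541
Sum over 7–12: 252 + 161 + 178 + 841 + 778 + 806 = 3016
CMA at t=9 = (2541 + 3016) / (2·6) = 5557 / 12 = 463.083

463.083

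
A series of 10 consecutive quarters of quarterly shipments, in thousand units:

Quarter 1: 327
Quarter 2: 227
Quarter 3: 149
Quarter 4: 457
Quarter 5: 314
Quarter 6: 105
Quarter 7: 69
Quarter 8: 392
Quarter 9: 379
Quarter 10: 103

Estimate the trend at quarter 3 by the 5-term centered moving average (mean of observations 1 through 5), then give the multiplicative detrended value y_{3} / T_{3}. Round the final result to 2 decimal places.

0.51

Trend T_3 = (327 + 227 + 149 + 457 + 314) / 5 = 1474/5 = 294.8000
Ratio to trend: 149 / 294.8000 = 0.51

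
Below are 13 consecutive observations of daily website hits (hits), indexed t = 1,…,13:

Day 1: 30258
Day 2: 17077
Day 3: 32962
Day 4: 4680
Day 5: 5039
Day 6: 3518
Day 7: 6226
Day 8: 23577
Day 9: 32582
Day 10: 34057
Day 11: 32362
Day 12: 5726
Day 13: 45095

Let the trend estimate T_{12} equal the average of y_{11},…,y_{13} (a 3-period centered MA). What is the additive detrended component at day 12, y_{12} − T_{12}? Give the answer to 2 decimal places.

Trend T_12 = (32362 + 5726 + 45095) / 3 = 83183/3 = 27727.6667
Detrended value: 5726 − 27727.6667 = -22001.67

-22001.67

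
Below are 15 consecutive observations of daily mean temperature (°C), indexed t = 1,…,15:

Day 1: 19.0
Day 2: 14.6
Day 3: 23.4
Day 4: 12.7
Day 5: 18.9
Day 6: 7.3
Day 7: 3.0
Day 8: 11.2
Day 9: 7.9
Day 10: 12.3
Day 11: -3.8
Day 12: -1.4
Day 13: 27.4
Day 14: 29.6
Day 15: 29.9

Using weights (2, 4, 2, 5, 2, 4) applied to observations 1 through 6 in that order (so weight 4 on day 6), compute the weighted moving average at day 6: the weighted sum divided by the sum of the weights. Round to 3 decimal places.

Weighted sum: 2·19.0 + 4·14.6 + 2·23.4 + 5·12.7 + 2·18.9 + 4·7.3 = 38.0 + 58.4 + 46.8 + 63.5 + 37.8 + 29.2 = 273.7
Weight total: 2 + 4 + 2 + 5 + 2 + 4 = 19
WMA = 273.7 / 19 = 14.405

14.405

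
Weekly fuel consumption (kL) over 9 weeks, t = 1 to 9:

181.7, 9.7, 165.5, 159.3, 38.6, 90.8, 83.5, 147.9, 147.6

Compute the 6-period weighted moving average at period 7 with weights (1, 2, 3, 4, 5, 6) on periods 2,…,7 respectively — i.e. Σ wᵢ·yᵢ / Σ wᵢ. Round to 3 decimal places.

Weighted sum: 1·9.7 + 2·165.5 + 3·159.3 + 4·38.6 + 5·90.8 + 6·83.5 = 9.7 + 331.0 + 477.9 + 154.4 + 454.0 + 501.0 = 1928.0
Weight total: 1 + 2 + 3 + 4 + 5 + 6 = 21
WMA = 1928.0 / 21 = 91.810

91.810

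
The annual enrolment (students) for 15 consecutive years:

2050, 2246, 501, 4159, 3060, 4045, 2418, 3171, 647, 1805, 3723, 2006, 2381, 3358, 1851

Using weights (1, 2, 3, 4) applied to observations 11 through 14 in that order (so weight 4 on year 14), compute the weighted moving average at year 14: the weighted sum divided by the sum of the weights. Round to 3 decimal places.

Weighted sum: 1·3723 + 2·2006 + 3·2381 + 4·3358 = 3723 + 4012 + 7143 + 13432 = 28310
Weight total: 1 + 2 + 3 + 4 = 10
WMA = 28310 / 10 = 2831.000

2831.000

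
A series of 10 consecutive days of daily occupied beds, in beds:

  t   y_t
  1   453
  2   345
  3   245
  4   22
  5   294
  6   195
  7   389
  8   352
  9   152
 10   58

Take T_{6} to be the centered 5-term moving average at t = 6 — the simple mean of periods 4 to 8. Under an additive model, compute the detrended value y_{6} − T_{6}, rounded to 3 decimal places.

-55.400

Trend T_6 = (22 + 294 + 195 + 389 + 352) / 5 = 1252/5 = 250.40000
Detrended value: 195 − 250.40000 = -55.400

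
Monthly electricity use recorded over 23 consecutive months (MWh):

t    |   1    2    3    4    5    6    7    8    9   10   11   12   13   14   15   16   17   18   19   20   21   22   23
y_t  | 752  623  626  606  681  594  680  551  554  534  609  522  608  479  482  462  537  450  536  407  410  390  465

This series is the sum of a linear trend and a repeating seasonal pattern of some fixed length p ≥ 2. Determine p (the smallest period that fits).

6

First differences y_{t+1} − y_t: -129, 3, -20, 75, -87, 86, -129, 3, -20, 75, -87, 86, -129, 3, …
The difference pattern repeats every 6 terms and not for any smaller step, so p = 6.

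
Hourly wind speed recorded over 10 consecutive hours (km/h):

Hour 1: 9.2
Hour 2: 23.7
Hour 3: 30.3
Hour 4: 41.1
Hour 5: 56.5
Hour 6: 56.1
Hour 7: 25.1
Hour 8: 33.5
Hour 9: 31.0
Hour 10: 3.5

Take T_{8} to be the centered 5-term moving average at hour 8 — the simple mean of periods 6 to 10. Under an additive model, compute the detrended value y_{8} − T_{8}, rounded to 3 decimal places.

Trend T_8 = (56.1 + 25.1 + 33.5 + 31.0 + 3.5) / 5 = 149.2/5 = 29.84000
Detrended value: 33.5 − 29.84000 = 3.660

3.660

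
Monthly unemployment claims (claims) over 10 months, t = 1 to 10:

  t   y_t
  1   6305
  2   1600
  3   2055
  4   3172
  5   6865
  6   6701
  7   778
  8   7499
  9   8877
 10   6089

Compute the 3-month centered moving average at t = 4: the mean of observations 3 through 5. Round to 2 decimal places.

4030.67

Sum of periods 3–5: 2055 + 3172 + 6865 = 12092
Divide by 3: 12092 / 3 = 4030.67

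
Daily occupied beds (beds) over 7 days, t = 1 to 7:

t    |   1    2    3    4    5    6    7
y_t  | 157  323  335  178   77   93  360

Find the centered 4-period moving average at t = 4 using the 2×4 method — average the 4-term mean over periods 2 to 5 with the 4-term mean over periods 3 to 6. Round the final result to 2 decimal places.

Sum over 2–5: 323 + 335 + 178 + 77 = 913
Sum over 3–6: 335 + 178 + 77 + 93 = 683
CMA at t=4 = (913 + 683) / (2·4) = 1596 / 8 = 199.50

199.50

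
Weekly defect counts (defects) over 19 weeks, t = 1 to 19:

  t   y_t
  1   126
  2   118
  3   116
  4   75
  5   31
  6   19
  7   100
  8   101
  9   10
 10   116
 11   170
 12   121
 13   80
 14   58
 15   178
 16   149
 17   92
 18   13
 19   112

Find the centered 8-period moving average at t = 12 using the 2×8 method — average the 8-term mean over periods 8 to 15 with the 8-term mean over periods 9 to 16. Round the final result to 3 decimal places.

107.250

Sum over 8–15: 101 + 10 + 116 + 170 + 121 + 80 + 58 + 178 = 834
Sum over 9–16: 10 + 116 + 170 + 121 + 80 + 58 + 178 + 149 = 882
CMA at t=12 = (834 + 882) / (2·8) = 1716 / 16 = 107.250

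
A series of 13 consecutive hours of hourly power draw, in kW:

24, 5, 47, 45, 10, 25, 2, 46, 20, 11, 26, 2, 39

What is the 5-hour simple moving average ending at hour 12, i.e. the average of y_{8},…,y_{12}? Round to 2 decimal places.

Sum of periods 8–12: 46 + 20 + 11 + 26 + 2 = 105
Divide by 5: 105 / 5 = 21.00

21.00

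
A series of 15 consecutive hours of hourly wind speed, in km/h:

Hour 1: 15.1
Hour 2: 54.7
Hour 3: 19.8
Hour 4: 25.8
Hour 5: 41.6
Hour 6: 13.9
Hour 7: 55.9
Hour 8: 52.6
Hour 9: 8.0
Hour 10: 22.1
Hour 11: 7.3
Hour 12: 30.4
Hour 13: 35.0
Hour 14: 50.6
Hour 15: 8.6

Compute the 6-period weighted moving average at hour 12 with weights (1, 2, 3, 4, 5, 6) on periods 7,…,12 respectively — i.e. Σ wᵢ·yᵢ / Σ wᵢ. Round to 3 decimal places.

Weighted sum: 1·55.9 + 2·52.6 + 3·8.0 + 4·22.1 + 5·7.3 + 6·30.4 = 55.9 + 105.2 + 24.0 + 88.4 + 36.5 + 182.4 = 492.4
Weight total: 1 + 2 + 3 + 4 + 5 + 6 = 21
WMA = 492.4 / 21 = 23.448

23.448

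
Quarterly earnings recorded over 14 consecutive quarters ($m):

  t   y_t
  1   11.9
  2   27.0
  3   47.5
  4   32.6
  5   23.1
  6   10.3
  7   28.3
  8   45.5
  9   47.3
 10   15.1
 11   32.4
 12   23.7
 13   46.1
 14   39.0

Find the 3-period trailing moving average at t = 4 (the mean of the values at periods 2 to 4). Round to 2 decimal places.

35.70

Sum of periods 2–4: 27.0 + 47.5 + 32.6 = 107.1
Divide by 3: 107.1 / 3 = 35.70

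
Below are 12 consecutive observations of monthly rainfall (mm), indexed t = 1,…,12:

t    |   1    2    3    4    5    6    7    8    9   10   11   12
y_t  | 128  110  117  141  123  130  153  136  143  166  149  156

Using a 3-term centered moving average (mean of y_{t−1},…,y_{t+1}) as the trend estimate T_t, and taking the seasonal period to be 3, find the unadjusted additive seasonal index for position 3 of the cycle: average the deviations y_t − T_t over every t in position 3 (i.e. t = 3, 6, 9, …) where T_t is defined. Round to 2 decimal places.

Season position 3 occurs at t = 3, 6, 9 (where T_t is defined).
t=3: T_3 = 122.6667; y_3 − T_3 = 117 − 122.6667 = -5.6667
t=6: T_6 = 135.3333; y_6 − T_6 = 130 − 135.3333 = -5.3333
t=9: T_9 = 148.3333; y_9 − T_9 = 143 − 148.3333 = -5.3333
Mean deviation: (-5.6667 + -5.3333 + -5.3333) / 3 = -5.44

-5.44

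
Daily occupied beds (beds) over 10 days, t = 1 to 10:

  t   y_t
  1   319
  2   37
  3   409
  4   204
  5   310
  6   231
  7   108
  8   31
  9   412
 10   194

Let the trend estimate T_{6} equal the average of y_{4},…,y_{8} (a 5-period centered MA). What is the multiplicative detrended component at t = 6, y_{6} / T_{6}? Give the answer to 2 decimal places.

Trend T_6 = (204 + 310 + 231 + 108 + 31) / 5 = 884/5 = 176.8000
Ratio to trend: 231 / 176.8000 = 1.31

1.31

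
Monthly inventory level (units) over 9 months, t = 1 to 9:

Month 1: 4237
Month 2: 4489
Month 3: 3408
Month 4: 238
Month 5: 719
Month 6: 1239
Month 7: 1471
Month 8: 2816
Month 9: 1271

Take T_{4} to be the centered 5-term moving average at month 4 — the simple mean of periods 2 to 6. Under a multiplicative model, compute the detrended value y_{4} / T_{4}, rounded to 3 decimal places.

Trend T_4 = (4489 + 3408 + 238 + 719 + 1239) / 5 = 10093/5 = 2018.60000
Ratio to trend: 238 / 2018.60000 = 0.118

0.118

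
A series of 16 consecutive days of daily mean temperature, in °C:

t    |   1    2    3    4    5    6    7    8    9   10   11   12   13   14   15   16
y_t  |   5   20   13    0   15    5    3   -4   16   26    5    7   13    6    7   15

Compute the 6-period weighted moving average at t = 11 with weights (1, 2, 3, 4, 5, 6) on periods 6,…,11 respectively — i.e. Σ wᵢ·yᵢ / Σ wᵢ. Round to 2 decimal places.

10.62

Weighted sum: 1·5 + 2·3 + 3·-4 + 4·16 + 5·26 + 6·5 = 5 + 6 + -12 + 64 + 130 + 30 = 223
Weight total: 1 + 2 + 3 + 4 + 5 + 6 = 21
WMA = 223 / 21 = 10.62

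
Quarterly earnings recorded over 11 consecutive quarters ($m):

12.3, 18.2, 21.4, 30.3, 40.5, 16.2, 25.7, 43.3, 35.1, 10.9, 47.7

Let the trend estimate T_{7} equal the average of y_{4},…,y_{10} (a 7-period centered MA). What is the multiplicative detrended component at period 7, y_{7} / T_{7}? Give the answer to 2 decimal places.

0.89

Trend T_7 = (30.3 + 40.5 + 16.2 + 25.7 + 43.3 + 35.1 + 10.9) / 7 = 202.0/7 = 28.8571
Ratio to trend: 25.7 / 28.8571 = 0.89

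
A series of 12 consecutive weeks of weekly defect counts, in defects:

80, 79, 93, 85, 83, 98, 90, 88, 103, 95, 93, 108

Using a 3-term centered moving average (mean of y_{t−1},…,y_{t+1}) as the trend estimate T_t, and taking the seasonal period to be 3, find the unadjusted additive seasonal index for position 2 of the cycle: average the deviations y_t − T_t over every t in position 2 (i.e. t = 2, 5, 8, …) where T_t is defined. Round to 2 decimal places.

-5.50

Season position 2 occurs at t = 2, 5, 8, 11 (where T_t is defined).
t=2: T_2 = 84.0000; y_2 − T_2 = 79 − 84.0000 = -5.0000
t=5: T_5 = 88.6667; y_5 − T_5 = 83 − 88.6667 = -5.6667
t=8: T_8 = 93.6667; y_8 − T_8 = 88 − 93.6667 = -5.6667
t=11: T_11 = 98.6667; y_11 − T_11 = 93 − 98.6667 = -5.6667
Mean deviation: (-5.0000 + -5.6667 + -5.6667 + -5.6667) / 4 = -5.50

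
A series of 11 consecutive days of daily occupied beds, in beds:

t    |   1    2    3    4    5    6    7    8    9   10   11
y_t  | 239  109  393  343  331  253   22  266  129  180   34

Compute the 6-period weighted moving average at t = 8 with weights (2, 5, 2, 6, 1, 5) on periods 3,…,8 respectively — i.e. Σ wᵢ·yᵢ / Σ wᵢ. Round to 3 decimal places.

Weighted sum: 2·393 + 5·343 + 2·331 + 6·253 + 1·22 + 5·266 = 786 + 1715 + 662 + 1518 + 22 + 1330 = 6033
Weight total: 2 + 5 + 2 + 6 + 1 + 5 = 21
WMA = 6033 / 21 = 287.286

287.286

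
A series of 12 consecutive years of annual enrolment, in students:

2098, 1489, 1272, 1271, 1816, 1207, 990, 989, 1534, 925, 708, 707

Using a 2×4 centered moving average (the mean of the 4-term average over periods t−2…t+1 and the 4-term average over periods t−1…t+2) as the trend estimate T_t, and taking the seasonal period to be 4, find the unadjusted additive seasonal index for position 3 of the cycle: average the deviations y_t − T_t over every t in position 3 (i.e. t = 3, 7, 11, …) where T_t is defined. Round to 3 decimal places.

-225.250

Season position 3 occurs at t = 3, 7 (where T_t is defined).
t=3: T_3 = 1497.25000; y_3 − T_3 = 1272 − 1497.25000 = -225.25000
t=7: T_7 = 1215.25000; y_7 − T_7 = 990 − 1215.25000 = -225.25000
Mean deviation: (-225.25000 + -225.25000) / 2 = -225.250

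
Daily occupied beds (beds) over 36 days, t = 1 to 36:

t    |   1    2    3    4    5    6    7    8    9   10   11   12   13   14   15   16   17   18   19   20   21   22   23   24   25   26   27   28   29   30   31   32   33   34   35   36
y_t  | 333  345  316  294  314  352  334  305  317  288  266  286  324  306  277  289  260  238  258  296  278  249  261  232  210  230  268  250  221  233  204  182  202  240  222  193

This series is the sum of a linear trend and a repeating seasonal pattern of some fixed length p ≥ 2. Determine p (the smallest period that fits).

First differences y_{t+1} − y_t: 12, -29, -22, 20, 38, -18, -29, 12, -29, -22, 20, 38, -18, -29, 12, -29, …
The difference pattern repeats every 7 terms and not for any smaller step, so p = 7.

7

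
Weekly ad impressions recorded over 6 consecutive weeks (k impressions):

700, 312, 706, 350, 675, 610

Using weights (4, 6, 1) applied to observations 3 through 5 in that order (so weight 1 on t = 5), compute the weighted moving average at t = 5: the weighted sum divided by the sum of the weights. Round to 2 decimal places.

Weighted sum: 4·706 + 6·350 + 1·675 = 2824 + 2100 + 675 = 5599
Weight total: 4 + 6 + 1 = 11
WMA = 5599 / 11 = 509.00

509.00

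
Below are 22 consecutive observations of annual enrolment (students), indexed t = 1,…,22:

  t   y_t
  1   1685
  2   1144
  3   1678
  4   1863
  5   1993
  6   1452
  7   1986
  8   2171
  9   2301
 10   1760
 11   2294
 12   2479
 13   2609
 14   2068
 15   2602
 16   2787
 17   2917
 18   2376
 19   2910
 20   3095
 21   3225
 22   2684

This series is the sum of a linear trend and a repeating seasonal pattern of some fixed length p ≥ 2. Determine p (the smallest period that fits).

First differences y_{t+1} − y_t: -541, 534, 185, 130, -541, 534, 185, 130, -541, 534, …
The difference pattern repeats every 4 terms and not for any smaller step, so p = 4.

4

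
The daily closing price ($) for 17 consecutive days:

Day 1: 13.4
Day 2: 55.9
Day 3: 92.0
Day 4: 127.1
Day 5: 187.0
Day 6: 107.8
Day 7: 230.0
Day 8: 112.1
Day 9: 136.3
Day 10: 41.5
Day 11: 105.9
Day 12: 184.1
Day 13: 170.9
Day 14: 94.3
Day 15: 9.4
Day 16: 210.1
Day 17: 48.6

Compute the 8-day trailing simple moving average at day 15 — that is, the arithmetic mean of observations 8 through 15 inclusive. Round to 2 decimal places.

106.81

Sum of periods 8–15: 112.1 + 136.3 + 41.5 + 105.9 + 184.1 + 170.9 + 94.3 + 9.4 = 854.5
Divide by 8: 854.5 / 8 = 106.81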